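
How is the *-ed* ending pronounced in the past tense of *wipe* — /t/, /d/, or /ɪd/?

The stem *wipe* ends in a voiceless consonant other than /t/.
The -ed suffix is realized as /ɪd/ after /t, d/; as /t/ after other voiceless consonants; and as /d/ after other voiced sounds.
So -ed on *wipe* is pronounced /t/.

/t/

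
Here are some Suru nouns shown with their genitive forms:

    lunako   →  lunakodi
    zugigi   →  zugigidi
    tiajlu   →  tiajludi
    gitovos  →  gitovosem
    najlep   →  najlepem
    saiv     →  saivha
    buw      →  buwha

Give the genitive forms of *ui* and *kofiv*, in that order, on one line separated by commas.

The suffix is conditioned by the final sound: -em when the stem ends in a voiceless consonant (*gitovos*, *najlep*); -ha when the stem ends in a voiced consonant (*saiv*, *buw*); -di when the stem ends in a vowel (*lunako*, *zugigi*, *tiajlu*).
*ui* — final sound /i/ (a vowel) → -di → *uidi*.
*kofiv*: final sound = /v/, a voiced consonant → -ha → *kofivha*.

uidi, kofivha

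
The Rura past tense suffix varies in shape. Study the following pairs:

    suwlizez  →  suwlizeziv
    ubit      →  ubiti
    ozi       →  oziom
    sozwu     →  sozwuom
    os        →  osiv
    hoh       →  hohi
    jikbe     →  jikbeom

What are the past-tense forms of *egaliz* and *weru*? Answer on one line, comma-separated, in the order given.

egaliziv, weruom

The suffix is conditioned by the final sound: -iv when the stem ends in a sibilant (*suwlizez*, *os*); -i when the stem ends in a non-sibilant consonant (*ubit*, *hoh*); -om when the stem ends in a vowel (*ozi*, *sozwu*, *jikbe*).
Since the final sound of *egaliz* is /z/ (a sibilant), it takes -iv, giving *egaliziv*.
Since the final sound of *weru* is /u/ (a vowel), it takes -om, giving *weruom*.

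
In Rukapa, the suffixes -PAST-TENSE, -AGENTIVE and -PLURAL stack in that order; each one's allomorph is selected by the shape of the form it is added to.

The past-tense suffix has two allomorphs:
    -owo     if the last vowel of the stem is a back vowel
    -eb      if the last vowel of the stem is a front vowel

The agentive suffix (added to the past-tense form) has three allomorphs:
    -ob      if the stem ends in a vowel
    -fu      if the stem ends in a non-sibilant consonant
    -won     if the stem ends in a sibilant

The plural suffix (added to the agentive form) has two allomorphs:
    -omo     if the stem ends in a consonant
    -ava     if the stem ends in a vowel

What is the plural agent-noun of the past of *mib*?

Since the last vowel of *mib* is /i/ (a front vowel), it takes -eb, giving *mibeb*.
The past-tense form *mibeb* — final sound /b/ (a non-sibilant consonant) → -fu → *mibebfu*.
Since the final sound of the agentive form *mibebfu* is /u/ (a vowel), it takes -ava, giving *mibebfuava*.

mibebfuava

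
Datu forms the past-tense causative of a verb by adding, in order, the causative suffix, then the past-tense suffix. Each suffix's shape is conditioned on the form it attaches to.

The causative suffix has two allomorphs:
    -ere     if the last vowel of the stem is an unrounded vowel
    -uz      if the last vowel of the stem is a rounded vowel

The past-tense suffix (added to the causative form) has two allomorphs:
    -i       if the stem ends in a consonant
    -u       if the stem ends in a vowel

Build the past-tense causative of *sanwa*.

*sanwa*: last vowel = /a/, an unrounded vowel → -ere → *sanwaere*.
The causative form *sanwaere* — final sound /e/ (a vowel) → -u → *sanwaereu*.

sanwaereu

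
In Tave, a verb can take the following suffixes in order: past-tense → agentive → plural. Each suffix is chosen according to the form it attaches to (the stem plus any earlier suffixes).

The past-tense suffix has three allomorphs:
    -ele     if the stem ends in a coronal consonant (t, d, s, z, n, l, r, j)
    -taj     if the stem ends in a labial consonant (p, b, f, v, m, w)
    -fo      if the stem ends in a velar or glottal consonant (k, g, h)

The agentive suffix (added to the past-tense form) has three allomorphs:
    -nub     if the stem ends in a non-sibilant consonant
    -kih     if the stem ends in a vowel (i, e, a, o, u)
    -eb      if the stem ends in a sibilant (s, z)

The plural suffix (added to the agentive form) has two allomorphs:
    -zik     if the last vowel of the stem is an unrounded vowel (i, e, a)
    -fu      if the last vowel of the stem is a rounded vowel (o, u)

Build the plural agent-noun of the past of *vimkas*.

vimkaselekihzik

*vimkas* — final consonant /s/ (coronal) → -ele → *vimkasele*.
The past-tense form *vimkasele*: final sound = /e/, a vowel → -kih → *vimkaselekih*.
The agentive form *vimkaselekih* — last vowel /i/ (an unrounded vowel) → -zik → *vimkaselekihzik*.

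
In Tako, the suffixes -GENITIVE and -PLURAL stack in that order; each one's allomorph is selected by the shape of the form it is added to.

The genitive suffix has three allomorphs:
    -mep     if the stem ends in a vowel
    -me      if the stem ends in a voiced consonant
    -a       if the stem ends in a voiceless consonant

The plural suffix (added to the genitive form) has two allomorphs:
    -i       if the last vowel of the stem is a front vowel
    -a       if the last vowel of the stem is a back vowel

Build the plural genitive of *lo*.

Since the final sound of *lo* is /o/ (a vowel), it takes -mep, giving *lomep*.
The genitive form *lomep* — last vowel /e/ (a front vowel) → -i → *lomepi*.

lomepi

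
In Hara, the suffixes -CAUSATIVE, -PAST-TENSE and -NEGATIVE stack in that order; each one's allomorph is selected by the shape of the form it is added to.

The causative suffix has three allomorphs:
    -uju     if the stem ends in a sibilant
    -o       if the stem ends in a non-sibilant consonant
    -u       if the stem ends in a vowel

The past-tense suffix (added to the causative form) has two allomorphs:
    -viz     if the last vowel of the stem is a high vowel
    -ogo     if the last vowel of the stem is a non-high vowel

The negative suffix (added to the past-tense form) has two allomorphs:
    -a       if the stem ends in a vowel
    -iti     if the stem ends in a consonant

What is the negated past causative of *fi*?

Since the final sound of *fi* is /i/ (a vowel), it takes -u, giving *fiu*.
The causative form *fiu* — last vowel /u/ (a high vowel) → -viz → *fiuviz*.
The final sound of the past-tense form *fiuviz* is /z/, which is a consonant, so the negative suffix is -iti, giving *fiuviziti*.

fiuviziti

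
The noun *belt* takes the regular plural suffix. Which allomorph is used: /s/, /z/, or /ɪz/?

The stem *belt* ends in a voiceless non-sibilant consonant.
The plural suffix surfaces as /ɪz/ after sibilants, /s/ after other voiceless consonants, and /z/ after other voiced sounds.
So the plural -s on *belt* is pronounced /s/.

/s/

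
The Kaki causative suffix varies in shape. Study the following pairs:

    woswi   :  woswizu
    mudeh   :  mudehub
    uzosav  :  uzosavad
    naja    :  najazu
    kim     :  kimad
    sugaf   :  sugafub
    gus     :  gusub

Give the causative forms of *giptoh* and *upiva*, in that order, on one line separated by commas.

giptohub, upivazu

Looking at the final sound of each stem: -ub when the stem ends in a voiceless consonant (*mudeh*, *sugaf*, *gus*); -ad when the stem ends in a voiced consonant (*uzosav*, *kim*); -zu when the stem ends in a vowel (*woswi*, *naja*).
The final sound of *giptoh* is /h/, which is a voiceless consonant, so the suffix is -ub, giving *giptohub*.
*upiva* — final sound /a/ (a vowel) → -zu → *upivazu*.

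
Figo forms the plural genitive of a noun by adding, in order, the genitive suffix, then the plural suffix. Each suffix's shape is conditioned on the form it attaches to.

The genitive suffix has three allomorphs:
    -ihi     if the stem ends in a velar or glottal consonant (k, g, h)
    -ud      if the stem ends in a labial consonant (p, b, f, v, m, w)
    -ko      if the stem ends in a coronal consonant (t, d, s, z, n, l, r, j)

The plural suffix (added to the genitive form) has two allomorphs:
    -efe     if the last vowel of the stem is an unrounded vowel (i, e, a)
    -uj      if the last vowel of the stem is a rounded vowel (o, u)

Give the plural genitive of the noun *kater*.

katerkouj

The final consonant of *kater* is /r/, which is coronal, so the genitive suffix is -ko, giving *katerko*.
The genitive form *katerko* — last vowel /o/ (a rounded vowel) → -uj → *katerkouj*.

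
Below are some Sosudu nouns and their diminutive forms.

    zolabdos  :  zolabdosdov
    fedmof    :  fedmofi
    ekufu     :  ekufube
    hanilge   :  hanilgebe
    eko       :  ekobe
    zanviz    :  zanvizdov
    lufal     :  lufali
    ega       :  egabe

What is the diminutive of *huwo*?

huwobe

The alternation tracks the final sound of the stem — -dov when the stem ends in a sibilant (*zolabdos*, *zanviz*); -i when the stem ends in a non-sibilant consonant (*fedmof*, *lufal*); -be when the stem ends in a vowel (*ekufu*, *hanilge*, *eko*, *ega*).
The final sound of *huwo* is /o/, which is a vowel, so the suffix is -be, giving *huwobe*.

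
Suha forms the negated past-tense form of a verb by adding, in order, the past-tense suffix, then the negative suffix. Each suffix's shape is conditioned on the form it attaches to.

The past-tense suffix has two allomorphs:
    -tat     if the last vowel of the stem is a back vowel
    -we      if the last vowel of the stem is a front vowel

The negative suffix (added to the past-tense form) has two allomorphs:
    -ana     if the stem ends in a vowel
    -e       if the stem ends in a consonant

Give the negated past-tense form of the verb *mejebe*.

mejebeweana

The last vowel of *mejebe* is /e/, which is a front vowel, so the past-tense suffix is -we, giving *mejebewe*.
The past-tense form *mejebewe*: final sound = /e/, a vowel → -ana → *mejebeweana*.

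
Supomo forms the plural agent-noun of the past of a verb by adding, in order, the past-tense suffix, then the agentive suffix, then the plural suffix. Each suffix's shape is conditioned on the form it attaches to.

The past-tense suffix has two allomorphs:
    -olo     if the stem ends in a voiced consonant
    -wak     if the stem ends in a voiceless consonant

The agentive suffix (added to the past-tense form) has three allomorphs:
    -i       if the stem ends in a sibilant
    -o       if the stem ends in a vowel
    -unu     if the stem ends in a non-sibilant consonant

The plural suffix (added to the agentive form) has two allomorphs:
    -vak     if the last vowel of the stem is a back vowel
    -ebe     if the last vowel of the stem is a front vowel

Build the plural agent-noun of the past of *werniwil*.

*werniwil*: final consonant = /l/, voiced → -olo → *werniwilolo*.
The past-tense form *werniwilolo*: final sound = /o/, a vowel → -o → *werniwiloloo*.
The agentive form *werniwiloloo*: last vowel = /o/, a back vowel → -vak → *werniwiloloovak*.

werniwiloloovak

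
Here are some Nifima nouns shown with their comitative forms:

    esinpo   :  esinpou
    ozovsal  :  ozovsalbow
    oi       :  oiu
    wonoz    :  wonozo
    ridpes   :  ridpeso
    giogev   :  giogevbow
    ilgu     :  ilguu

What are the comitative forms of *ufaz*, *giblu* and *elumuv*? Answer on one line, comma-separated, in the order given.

ufazo, gibluu, elumuvbow

The suffix is conditioned by the final sound: -o when the stem ends in a sibilant (*wonoz*, *ridpes*); -bow when the stem ends in a non-sibilant consonant (*ozovsal*, *giogev*); -u when the stem ends in a vowel (*esinpo*, *oi*, *ilgu*).
*ufaz*: final sound = /z/, a sibilant → -o → *ufazo*.
*giblu*: final sound = /u/, a vowel → -u → *gibluu*.
*elumuv* — final sound /v/ (a non-sibilant consonant) → -bow → *elumuvbow*.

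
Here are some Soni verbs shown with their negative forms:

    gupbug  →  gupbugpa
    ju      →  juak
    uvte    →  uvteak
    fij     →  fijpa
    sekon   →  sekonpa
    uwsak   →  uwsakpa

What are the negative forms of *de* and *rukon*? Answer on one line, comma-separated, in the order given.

Looking at the final sound of each stem: -pa when the stem ends in a consonant (*gupbug*, *fij*, *sekon*, *uwsak*); -ak when the stem ends in a vowel (*ju*, *uvte*).
*de*: final sound = /e/, a vowel → -ak → *deak*.
Since the final sound of *rukon* is /n/ (a consonant), it takes -pa, giving *rukonpa*.

deak, rukonpa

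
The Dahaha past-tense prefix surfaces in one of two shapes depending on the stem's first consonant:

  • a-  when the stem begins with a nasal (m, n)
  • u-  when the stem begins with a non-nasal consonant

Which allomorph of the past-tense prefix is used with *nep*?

a-

*nep* — first consonant /n/ (a nasal) → a-.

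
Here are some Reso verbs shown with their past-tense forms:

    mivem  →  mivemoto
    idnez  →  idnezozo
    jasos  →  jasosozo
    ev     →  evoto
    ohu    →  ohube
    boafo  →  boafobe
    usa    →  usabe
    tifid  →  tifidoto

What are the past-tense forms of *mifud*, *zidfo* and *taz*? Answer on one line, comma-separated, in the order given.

mifudoto, zidfobe, tazozo

The suffix is conditioned by the final sound: -ozo when the stem ends in a sibilant (*idnez*, *jasos*); -oto when the stem ends in a non-sibilant consonant (*mivem*, *ev*, *tifid*); -be when the stem ends in a vowel (*ohu*, *boafo*, *usa*).
Since the final sound of *mifud* is /d/ (a non-sibilant consonant), it takes -oto, giving *mifudoto*.
The final sound of *zidfo* is /o/, which is a vowel, so the suffix is -be, giving *zidfobe*.
Since the final sound of *taz* is /z/ (a sibilant), it takes -ozo, giving *tazozo*.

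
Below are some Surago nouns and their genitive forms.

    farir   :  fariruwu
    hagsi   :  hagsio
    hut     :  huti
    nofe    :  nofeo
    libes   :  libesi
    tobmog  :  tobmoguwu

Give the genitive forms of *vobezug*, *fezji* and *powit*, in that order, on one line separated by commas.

Looking at the final sound of each stem: -i when the stem ends in a voiceless consonant (*hut*, *libes*); -uwu when the stem ends in a voiced consonant (*farir*, *tobmog*); -o when the stem ends in a vowel (*hagsi*, *nofe*).
The final sound of *vobezug* is /g/, which is a voiced consonant, so the suffix is -uwu, giving *vobezuguwu*.
The final sound of *fezji* is /i/, which is a vowel, so the suffix is -o, giving *fezjio*.
Since the final sound of *powit* is /t/ (a voiceless consonant), it takes -i, giving *powiti*.

vobezuguwu, fezjio, powiti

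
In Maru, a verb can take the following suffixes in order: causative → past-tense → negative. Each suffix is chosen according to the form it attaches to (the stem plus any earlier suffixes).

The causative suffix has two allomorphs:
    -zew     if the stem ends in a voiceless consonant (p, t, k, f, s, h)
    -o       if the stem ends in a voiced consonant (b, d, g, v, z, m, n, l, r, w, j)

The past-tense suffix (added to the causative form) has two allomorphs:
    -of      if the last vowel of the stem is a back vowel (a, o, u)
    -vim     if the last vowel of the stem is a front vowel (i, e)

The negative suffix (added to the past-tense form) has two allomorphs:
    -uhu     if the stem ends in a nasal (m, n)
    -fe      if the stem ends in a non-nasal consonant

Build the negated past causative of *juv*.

*juv* — final consonant /v/ (voiced) → -o → *juvo*.
The causative form *juvo*: last vowel = /o/, a back vowel → -of → *juvoof*.
The past-tense form *juvoof* — final consonant /f/ (non-nasal) → -fe → *juvooffe*.

juvooffe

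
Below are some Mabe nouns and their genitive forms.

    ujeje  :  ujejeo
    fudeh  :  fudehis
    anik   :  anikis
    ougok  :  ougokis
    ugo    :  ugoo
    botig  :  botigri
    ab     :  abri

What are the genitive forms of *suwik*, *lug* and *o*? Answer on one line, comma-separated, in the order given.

Looking at the final sound of each stem: -is when the stem ends in a voiceless consonant (*fudeh*, *anik*, *ougok*); -ri when the stem ends in a voiced consonant (*botig*, *ab*); -o when the stem ends in a vowel (*ujeje*, *ugo*).
Since the final sound of *suwik* is /k/ (a voiceless consonant), it takes -is, giving *suwikis*.
The final sound of *lug* is /g/, which is a voiced consonant, so the suffix is -ri, giving *lugri*.
The final sound of *o* is /o/, which is a vowel, so the suffix is -o, giving *oo*.

suwikis, lugri, oo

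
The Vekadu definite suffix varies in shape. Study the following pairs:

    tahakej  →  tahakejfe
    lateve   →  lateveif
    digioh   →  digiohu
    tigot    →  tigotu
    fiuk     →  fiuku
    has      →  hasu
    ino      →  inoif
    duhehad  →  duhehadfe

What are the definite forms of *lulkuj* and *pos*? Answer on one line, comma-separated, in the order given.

The pattern is voicing of the final sound: -u when the stem ends in a voiceless consonant (*digioh*, *tigot*, *fiuk*, *has*); -fe when the stem ends in a voiced consonant (*tahakej*, *duhehad*); -if when the stem ends in a vowel (*lateve*, *ino*).
Since the final sound of *lulkuj* is /j/ (a voiced consonant), it takes -fe, giving *lulkujfe*.
The final sound of *pos* is /s/, which is a voiceless consonant, so the suffix is -u, giving *posu*.

lulkujfe, posu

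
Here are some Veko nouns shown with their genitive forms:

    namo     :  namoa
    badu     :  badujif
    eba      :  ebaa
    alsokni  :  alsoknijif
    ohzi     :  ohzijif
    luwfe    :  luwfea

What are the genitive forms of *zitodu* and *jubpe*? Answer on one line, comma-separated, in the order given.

zitodujif, jubpea

The pattern is height harmony: -jif when the last vowel of the stem is a high vowel (*badu*, *alsokni*, *ohzi*); -a when the last vowel of the stem is a non-high vowel (*namo*, *eba*, *luwfe*).
Since the last vowel of *zitodu* is /u/ (a high vowel), it takes -jif, giving *zitodujif*.
The last vowel of *jubpe* is /e/, which is a non-high vowel, so the suffix is -a, giving *jubpea*.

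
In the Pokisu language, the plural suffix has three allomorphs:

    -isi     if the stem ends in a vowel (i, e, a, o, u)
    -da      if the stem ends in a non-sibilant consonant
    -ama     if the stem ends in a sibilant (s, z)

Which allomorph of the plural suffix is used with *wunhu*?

-isi

The final sound of *wunhu* is /u/, which is a vowel, so the suffix is -isi.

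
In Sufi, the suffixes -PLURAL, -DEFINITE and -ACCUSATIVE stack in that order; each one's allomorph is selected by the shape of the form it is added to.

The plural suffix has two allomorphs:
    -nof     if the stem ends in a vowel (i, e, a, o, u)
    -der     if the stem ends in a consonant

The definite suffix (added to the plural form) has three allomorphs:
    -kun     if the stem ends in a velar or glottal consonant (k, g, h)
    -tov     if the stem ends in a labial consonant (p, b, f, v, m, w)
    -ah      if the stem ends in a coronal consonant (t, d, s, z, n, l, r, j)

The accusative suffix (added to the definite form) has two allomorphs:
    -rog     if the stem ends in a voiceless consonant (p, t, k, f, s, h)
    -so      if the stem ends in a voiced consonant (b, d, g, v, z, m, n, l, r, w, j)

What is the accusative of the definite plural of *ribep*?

ribepderahrog

Since the final sound of *ribep* is /p/ (a consonant), it takes -der, giving *ribepder*.
The final consonant of the plural form *ribepder* is /r/, which is coronal, so the definite suffix is -ah, giving *ribepderah*.
The definite form *ribepderah*: final consonant = /h/, voiceless → -rog → *ribepderahrog*.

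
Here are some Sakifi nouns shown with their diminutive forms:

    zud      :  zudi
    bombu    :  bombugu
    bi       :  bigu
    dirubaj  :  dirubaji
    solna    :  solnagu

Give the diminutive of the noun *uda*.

udagu

The pattern is consonant vs. vowel: -i when the stem ends in a consonant (*zud*, *dirubaj*); -gu when the stem ends in a vowel (*bombu*, *bi*, *solna*).
Since the final sound of *uda* is /a/ (a vowel), it takes -gu, giving *udagu*.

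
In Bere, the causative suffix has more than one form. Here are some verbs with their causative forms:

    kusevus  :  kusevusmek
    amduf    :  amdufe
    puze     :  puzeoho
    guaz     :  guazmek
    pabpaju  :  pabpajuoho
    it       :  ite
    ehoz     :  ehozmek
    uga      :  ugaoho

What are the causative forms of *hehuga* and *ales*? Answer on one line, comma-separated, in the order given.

The alternation tracks the final sound of the stem — -mek when the stem ends in a sibilant (*kusevus*, *guaz*, *ehoz*); -e when the stem ends in a non-sibilant consonant (*amduf*, *it*); -oho when the stem ends in a vowel (*puze*, *pabpaju*, *uga*).
*hehuga* — final sound /a/ (a vowel) → -oho → *hehugaoho*.
*ales* — final sound /s/ (a sibilant) → -mek → *alesmek*.

hehugaoho, alesmek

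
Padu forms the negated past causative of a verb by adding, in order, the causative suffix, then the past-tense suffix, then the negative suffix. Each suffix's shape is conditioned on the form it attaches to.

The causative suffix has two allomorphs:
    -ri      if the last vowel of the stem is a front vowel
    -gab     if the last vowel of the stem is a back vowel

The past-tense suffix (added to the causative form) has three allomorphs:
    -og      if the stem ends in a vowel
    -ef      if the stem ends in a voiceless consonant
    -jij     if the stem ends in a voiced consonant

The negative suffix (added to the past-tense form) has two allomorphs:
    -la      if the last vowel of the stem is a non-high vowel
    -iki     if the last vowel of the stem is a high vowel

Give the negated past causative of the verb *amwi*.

The last vowel of *amwi* is /i/, which is a front vowel, so the causative suffix is -ri, giving *amwiri*.
The causative form *amwiri* — final sound /i/ (a vowel) → -og → *amwiriog*.
The past-tense form *amwiriog*: last vowel = /o/, a non-high vowel → -la → *amwiriogla*.

amwiriogla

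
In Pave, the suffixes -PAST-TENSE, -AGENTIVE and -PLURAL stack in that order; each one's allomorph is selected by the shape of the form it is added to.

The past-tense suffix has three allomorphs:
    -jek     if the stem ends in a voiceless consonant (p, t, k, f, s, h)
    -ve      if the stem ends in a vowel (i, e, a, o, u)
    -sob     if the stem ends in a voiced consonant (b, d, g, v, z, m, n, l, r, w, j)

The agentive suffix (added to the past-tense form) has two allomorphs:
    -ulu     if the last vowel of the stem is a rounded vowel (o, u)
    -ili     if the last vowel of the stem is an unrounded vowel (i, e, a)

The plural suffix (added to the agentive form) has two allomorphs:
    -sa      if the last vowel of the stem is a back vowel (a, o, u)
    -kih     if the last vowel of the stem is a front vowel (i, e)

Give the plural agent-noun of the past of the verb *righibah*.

righibahjekilikih

*righibah*: final sound = /h/, a voiceless consonant → -jek → *righibahjek*.
The past-tense form *righibahjek*: last vowel = /e/, an unrounded vowel → -ili → *righibahjekili*.
The agentive form *righibahjekili* — last vowel /i/ (a front vowel) → -kih → *righibahjekilikih*.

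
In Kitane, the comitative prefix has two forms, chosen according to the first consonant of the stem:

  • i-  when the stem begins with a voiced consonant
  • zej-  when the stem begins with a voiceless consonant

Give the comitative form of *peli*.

zejpeli

Since the first consonant of *peli* is /p/ (voiceless), it takes zej-, giving *zejpeli*.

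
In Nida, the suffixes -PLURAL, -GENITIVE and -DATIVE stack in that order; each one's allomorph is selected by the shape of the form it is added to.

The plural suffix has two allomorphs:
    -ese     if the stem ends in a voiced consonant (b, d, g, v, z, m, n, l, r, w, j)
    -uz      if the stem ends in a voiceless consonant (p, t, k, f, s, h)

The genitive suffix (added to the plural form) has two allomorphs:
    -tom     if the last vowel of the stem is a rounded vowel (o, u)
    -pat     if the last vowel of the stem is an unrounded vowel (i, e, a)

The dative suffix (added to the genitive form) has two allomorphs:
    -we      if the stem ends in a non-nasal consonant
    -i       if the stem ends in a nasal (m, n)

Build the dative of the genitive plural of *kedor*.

*kedor*: final consonant = /r/, voiced → -ese → *kedorese*.
The plural form *kedorese* — last vowel /e/ (an unrounded vowel) → -pat → *kedoresepat*.
The genitive form *kedoresepat* — final consonant /t/ (non-nasal) → -we → *kedoresepatwe*.

kedoresepatwe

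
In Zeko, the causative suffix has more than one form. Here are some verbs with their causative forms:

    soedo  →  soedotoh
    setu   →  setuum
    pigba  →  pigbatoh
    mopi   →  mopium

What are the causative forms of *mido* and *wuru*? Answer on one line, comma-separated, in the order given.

midotoh, wuruum

The alternation tracks the last vowel of the stem — -um when the last vowel of the stem is a high vowel (*setu*, *mopi*); -toh when the last vowel of the stem is a non-high vowel (*soedo*, *pigba*).
*mido* — last vowel /o/ (a non-high vowel) → -toh → *midotoh*.
*wuru*: last vowel = /u/, a high vowel → -um → *wuruum*.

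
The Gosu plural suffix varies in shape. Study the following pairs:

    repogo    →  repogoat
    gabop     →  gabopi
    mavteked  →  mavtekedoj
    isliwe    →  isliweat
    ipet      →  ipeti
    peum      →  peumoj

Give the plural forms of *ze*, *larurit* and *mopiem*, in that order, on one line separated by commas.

zeat, laruriti, mopiemoj

The suffix is conditioned by the final sound: -i when the stem ends in a voiceless consonant (*gabop*, *ipet*); -oj when the stem ends in a voiced consonant (*mavteked*, *peum*); -at when the stem ends in a vowel (*repogo*, *isliwe*).
*ze*: final sound = /e/, a vowel → -at → *zeat*.
Since the final sound of *larurit* is /t/ (a voiceless consonant), it takes -i, giving *laruriti*.
Since the final sound of *mopiem* is /m/ (a voiced consonant), it takes -oj, giving *mopiemoj*.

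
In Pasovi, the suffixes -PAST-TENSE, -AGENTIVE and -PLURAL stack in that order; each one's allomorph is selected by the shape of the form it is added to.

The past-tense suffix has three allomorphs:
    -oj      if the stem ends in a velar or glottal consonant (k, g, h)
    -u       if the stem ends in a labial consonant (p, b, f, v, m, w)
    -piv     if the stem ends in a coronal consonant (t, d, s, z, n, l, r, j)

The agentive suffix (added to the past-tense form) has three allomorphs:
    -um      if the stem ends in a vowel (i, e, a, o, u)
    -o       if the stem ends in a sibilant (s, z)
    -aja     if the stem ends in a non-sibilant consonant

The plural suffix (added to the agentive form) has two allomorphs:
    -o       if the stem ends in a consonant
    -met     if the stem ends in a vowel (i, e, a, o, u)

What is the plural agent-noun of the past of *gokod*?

*gokod* — final consonant /d/ (coronal) → -piv → *gokodpiv*.
The final sound of the past-tense form *gokodpiv* is /v/, which is a non-sibilant consonant, so the agentive suffix is -aja, giving *gokodpivaja*.
The agentive form *gokodpivaja* — final sound /a/ (a vowel) → -met → *gokodpivajamet*.

gokodpivajamet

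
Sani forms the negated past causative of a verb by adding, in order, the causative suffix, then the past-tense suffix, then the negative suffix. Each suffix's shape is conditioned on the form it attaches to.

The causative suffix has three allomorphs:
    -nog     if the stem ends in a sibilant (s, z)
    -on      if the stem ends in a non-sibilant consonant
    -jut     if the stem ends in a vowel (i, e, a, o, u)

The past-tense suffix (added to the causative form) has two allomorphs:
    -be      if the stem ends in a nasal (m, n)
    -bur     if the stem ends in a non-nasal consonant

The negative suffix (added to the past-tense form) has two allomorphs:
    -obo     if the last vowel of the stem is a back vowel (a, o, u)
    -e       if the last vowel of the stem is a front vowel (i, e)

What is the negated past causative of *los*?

losnogburobo

The final sound of *los* is /s/, which is a sibilant, so the causative suffix is -nog, giving *losnog*.
Since the final consonant of the causative form *losnog* is /g/ (non-nasal), it takes -bur, giving *losnogbur*.
The last vowel of the past-tense form *losnogbur* is /u/, which is a back vowel, so the negative suffix is -obo, giving *losnogburobo*.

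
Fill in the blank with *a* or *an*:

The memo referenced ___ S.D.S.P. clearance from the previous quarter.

an

The indefinite article is chosen by the initial *sound* of the following word, not its spelling.
The initialism *S.D.S.P.* is read letter by letter; the first letter, S, is pronounced /ɛs/, which begins with a vowel sound.
So the article is *an*: The memo referenced an S.D.S.P. clearance from the previous quarter.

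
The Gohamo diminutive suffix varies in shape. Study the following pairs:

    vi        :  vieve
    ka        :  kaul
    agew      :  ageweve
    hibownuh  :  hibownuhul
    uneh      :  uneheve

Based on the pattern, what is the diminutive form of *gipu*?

Looking at the last vowel of each stem: -eve when the last vowel of the stem is a front vowel (*vi*, *agew*, *uneh*); -ul when the last vowel of the stem is a back vowel (*ka*, *hibownuh*).
*gipu*: last vowel = /u/, a back vowel → -ul → *gipuul*.

gipuul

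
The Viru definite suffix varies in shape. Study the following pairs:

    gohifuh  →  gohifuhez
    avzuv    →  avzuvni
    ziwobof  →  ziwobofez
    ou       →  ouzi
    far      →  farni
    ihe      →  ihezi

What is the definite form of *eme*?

emezi

The suffix is conditioned by the final sound: -ez when the stem ends in a voiceless consonant (*gohifuh*, *ziwobof*); -ni when the stem ends in a voiced consonant (*avzuv*, *far*); -zi when the stem ends in a vowel (*ou*, *ihe*).
*eme*: final sound = /e/, a vowel → -zi → *emezi*.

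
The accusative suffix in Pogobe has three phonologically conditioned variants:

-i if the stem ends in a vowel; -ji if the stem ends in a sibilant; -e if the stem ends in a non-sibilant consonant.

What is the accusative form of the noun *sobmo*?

sobmoi

*sobmo*: final sound = /o/, a vowel → -i → *sobmoi*.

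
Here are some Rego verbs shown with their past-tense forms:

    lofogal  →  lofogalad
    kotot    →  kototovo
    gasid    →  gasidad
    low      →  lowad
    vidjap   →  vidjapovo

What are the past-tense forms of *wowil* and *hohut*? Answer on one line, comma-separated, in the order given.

wowilad, hohutovo

Looking at the final consonant of each stem: -ovo when the stem ends in a voiceless consonant (*kotot*, *vidjap*); -ad when the stem ends in a voiced consonant (*lofogal*, *gasid*, *low*).
*wowil*: final consonant = /l/, voiced → -ad → *wowilad*.
*hohut*: final consonant = /t/, voiceless → -ovo → *hohutovo*.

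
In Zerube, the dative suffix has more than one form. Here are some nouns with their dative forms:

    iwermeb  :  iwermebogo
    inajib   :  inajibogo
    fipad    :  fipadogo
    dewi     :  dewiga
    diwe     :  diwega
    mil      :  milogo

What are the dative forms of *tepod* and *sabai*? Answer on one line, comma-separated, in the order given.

tepodogo, sabaiga

The suffix is conditioned by the final sound: -ogo when the stem ends in a consonant (*iwermeb*, *inajib*, *fipad*, *mil*); -ga when the stem ends in a vowel (*dewi*, *diwe*).
*tepod* — final sound /d/ (a consonant) → -ogo → *tepodogo*.
The final sound of *sabai* is /i/, which is a vowel, so the suffix is -ga, giving *sabaiga*.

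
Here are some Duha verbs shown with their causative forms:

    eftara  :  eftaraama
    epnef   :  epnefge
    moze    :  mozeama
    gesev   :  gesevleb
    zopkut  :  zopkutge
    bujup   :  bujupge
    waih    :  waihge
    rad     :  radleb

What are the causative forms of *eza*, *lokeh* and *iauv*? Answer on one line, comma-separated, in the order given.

ezaama, lokehge, iauvleb

The suffix is conditioned by the final sound: -ge when the stem ends in a voiceless consonant (*epnef*, *zopkut*, *bujup*, *waih*); -leb when the stem ends in a voiced consonant (*gesev*, *rad*); -ama when the stem ends in a vowel (*eftara*, *moze*).
Since the final sound of *eza* is /a/ (a vowel), it takes -ama, giving *ezaama*.
Since the final sound of *lokeh* is /h/ (a voiceless consonant), it takes -ge, giving *lokehge*.
The final sound of *iauv* is /v/, which is a voiced consonant, so the suffix is -leb, giving *iauvleb*.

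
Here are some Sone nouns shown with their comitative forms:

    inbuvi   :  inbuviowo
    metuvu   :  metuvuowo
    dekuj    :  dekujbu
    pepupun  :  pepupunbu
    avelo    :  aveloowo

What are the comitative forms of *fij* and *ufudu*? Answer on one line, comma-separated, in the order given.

Looking at the final sound of each stem: -bu when the stem ends in a consonant (*dekuj*, *pepupun*); -owo when the stem ends in a vowel (*inbuvi*, *metuvu*, *avelo*).
Since the final sound of *fij* is /j/ (a consonant), it takes -bu, giving *fijbu*.
*ufudu*: final sound = /u/, a vowel → -owo → *ufuduowo*.

fijbu, ufuduowo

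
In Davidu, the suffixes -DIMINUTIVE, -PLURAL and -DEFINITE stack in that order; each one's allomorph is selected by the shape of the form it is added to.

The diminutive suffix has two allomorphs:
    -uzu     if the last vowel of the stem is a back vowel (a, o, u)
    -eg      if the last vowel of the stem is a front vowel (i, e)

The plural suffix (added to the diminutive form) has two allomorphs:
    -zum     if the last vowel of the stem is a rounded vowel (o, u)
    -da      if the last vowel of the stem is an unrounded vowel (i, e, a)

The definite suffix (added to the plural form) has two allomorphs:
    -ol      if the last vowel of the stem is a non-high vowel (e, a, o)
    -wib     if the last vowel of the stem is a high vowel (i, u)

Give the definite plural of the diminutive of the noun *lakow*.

lakowuzuzumwib

*lakow* — last vowel /o/ (a back vowel) → -uzu → *lakowuzu*.
Since the last vowel of the diminutive form *lakowuzu* is /u/ (a rounded vowel), it takes -zum, giving *lakowuzuzum*.
The last vowel of the plural form *lakowuzuzum* is /u/, which is a high vowel, so the definite suffix is -wib, giving *lakowuzuzumwib*.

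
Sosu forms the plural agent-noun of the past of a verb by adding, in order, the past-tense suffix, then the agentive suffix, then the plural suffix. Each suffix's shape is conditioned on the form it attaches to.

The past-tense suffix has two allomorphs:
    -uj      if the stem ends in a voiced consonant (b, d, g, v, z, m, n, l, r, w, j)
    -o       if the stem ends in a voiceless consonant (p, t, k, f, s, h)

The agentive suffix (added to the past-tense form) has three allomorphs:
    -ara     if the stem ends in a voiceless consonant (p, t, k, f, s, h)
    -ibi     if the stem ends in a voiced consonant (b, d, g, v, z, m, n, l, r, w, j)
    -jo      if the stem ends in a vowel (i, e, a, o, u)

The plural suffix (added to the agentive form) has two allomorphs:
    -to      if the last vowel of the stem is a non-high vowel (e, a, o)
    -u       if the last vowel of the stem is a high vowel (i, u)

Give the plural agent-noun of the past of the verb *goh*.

gohojoto

Since the final consonant of *goh* is /h/ (voiceless), it takes -o, giving *goho*.
The past-tense form *goho* — final sound /o/ (a vowel) → -jo → *gohojo*.
The last vowel of the agentive form *gohojo* is /o/, which is a non-high vowel, so the plural suffix is -to, giving *gohojoto*.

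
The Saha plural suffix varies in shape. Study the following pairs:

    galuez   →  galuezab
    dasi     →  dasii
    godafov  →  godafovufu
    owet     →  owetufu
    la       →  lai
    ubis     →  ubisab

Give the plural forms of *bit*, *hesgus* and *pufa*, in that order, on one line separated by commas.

The suffix is conditioned by the final sound: -ab when the stem ends in a sibilant (*galuez*, *ubis*); -ufu when the stem ends in a non-sibilant consonant (*godafov*, *owet*); -i when the stem ends in a vowel (*dasi*, *la*).
Since the final sound of *bit* is /t/ (a non-sibilant consonant), it takes -ufu, giving *bitufu*.
*hesgus* — final sound /s/ (a sibilant) → -ab → *hesgusab*.
*pufa* — final sound /a/ (a vowel) → -i → *pufai*.

bitufu, hesgusab, pufai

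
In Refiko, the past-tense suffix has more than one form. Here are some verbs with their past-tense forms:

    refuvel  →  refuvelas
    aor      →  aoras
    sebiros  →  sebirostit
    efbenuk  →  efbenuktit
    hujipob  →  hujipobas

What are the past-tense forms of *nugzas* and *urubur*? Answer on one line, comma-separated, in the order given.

nugzastit, uruburas

Looking at the final consonant of each stem: -tit when the stem ends in a voiceless consonant (*sebiros*, *efbenuk*); -as when the stem ends in a voiced consonant (*refuvel*, *aor*, *hujipob*).
Since the final consonant of *nugzas* is /s/ (voiceless), it takes -tit, giving *nugzastit*.
Since the final consonant of *urubur* is /r/ (voiced), it takes -as, giving *uruburas*.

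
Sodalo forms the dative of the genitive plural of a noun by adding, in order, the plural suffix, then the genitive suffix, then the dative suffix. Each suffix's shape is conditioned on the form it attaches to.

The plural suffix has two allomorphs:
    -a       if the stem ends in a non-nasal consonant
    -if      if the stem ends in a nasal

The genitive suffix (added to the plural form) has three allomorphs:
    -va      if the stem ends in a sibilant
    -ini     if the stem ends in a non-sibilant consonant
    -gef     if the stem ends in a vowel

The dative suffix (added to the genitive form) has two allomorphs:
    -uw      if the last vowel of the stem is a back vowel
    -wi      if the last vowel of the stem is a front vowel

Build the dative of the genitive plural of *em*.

*em*: final consonant = /m/, a nasal → -if → *emif*.
The plural form *emif* — final sound /f/ (a non-sibilant consonant) → -ini → *emifini*.
The genitive form *emifini* — last vowel /i/ (a front vowel) → -wi → *emifiniwi*.

emifiniwi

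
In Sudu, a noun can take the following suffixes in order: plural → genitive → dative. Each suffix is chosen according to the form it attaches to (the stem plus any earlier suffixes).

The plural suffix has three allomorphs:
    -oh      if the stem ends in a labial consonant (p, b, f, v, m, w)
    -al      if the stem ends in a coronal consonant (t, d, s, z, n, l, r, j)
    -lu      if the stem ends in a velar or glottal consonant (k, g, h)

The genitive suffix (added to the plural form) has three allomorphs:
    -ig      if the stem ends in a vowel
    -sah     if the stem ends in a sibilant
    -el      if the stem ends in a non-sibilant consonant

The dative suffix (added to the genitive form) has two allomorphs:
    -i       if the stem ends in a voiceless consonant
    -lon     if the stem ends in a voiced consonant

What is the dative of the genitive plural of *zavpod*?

zavpodalellon

*zavpod*: final consonant = /d/, coronal → -al → *zavpodal*.
The final sound of the plural form *zavpodal* is /l/, which is a non-sibilant consonant, so the genitive suffix is -el, giving *zavpodalel*.
The genitive form *zavpodalel*: final consonant = /l/, voiced → -lon → *zavpodalellon*.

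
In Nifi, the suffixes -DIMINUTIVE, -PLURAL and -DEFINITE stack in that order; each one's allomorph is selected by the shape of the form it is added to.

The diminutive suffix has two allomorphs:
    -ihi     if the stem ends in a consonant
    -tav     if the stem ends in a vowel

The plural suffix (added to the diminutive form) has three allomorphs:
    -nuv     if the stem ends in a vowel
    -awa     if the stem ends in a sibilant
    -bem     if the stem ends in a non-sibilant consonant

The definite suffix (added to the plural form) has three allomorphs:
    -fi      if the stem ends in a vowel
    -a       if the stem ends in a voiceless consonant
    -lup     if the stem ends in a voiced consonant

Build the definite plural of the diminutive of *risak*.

*risak* — final sound /k/ (a consonant) → -ihi → *risakihi*.
Since the final sound of the diminutive form *risakihi* is /i/ (a vowel), it takes -nuv, giving *risakihinuv*.
The final sound of the plural form *risakihinuv* is /v/, which is a voiced consonant, so the definite suffix is -lup, giving *risakihinuvlup*.

risakihinuvlup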